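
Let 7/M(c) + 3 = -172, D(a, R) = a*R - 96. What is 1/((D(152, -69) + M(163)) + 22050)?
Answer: 25/286649 ≈ 8.7215e-5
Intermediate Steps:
D(a, R) = -96 + R*a (D(a, R) = R*a - 96 = -96 + R*a)
M(c) = -1/25 (M(c) = 7/(-3 - 172) = 7/(-175) = 7*(-1/175) = -1/25)
1/((D(152, -69) + M(163)) + 22050) = 1/(((-96 - 69*152) - 1/25) + 22050) = 1/(((-96 - 10488) - 1/25) + 22050) = 1/((-10584 - 1/25) + 22050) = 1/(-264601/25 + 22050) = 1/(286649/25) = 25/286649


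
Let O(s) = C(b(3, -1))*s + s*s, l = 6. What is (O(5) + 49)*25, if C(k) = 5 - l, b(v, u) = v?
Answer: 1725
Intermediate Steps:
C(k) = -1 (C(k) = 5 - 1*6 = 5 - 6 = -1)
O(s) = s**2 - s (O(s) = -s + s*s = -s + s**2 = s**2 - s)
(O(5) + 49)*25 = (5*(-1 + 5) + 49)*25 = (5*4 + 49)*25 = (20 + 49)*25 = 69*25 = 1725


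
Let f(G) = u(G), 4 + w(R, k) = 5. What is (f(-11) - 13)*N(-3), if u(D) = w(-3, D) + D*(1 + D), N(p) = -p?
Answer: 294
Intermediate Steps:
w(R, k) = 1 (w(R, k) = -4 + 5 = 1)
u(D) = 1 + D*(1 + D)
f(G) = 1 + G + G²
(f(-11) - 13)*N(-3) = ((1 - 11 + (-11)²) - 13)*(-1*(-3)) = ((1 - 11 + 121) - 13)*3 = (111 - 13)*3 = 98*3 = 294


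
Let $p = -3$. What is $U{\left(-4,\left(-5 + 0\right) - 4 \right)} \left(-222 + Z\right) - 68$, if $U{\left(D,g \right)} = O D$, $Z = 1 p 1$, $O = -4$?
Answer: $-3668$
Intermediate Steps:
$Z = -3$ ($Z = 1 \left(-3\right) 1 = \left(-3\right) 1 = -3$)
$U{\left(D,g \right)} = - 4 D$
$U{\left(-4,\left(-5 + 0\right) - 4 \right)} \left(-222 + Z\right) - 68 = \left(-4\right) \left(-4\right) \left(-222 - 3\right) - 68 = 16 \left(-225\right) - 68 = -3600 - 68 = -3668$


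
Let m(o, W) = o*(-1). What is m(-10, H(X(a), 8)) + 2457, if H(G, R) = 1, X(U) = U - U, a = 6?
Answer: 2467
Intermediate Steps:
X(U) = 0
m(o, W) = -o
m(-10, H(X(a), 8)) + 2457 = -1*(-10) + 2457 = 10 + 2457 = 2467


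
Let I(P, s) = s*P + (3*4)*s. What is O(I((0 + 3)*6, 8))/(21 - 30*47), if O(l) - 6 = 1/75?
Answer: -451/104175 ≈ -0.0043293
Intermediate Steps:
I(P, s) = 12*s + P*s (I(P, s) = P*s + 12*s = 12*s + P*s)
O(l) = 451/75 (O(l) = 6 + 1/75 = 451/75)
O(I((0 + 3)*6, 8))/(21 - 30*47) = 451/(75*(21 - 30*47)) = 451/(75*(21 - 1410)) = (451/75)/(-1389) = (451/75)*(-1/1389) = -451/104175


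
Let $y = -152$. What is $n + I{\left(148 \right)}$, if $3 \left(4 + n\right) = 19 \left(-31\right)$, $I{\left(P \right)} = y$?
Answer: $- \frac{1057}{3} \approx -352.33$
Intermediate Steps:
$I{\left(P \right)} = -152$
$n = - \frac{601}{3}$ ($n = -4 + \frac{19 \left(-31\right)}{3} = -4 + \frac{1}{3} \left(-589\right) = -4 - \frac{589}{3} = - \frac{601}{3} \approx -200.33$)
$n + I{\left(148 \right)} = - \frac{601}{3} - 152 = - \frac{1057}{3}$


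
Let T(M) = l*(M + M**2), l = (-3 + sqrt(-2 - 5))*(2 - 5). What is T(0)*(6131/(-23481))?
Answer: 0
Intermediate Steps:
l = 9 - 3*I*sqrt(7) (l = (-3 + sqrt(-7))*(-3) = (-3 + I*sqrt(7))*(-3) = 9 - 3*I*sqrt(7) ≈ 9.0 - 7.9373*I)
T(M) = (9 - 3*I*sqrt(7))*(M + M**2)
T(0)*(6131/(-23481)) = (3*0*(1 + 0)*(3 - I*sqrt(7)))*(6131/(-23481)) = (3*0*1*(3 - I*sqrt(7)))*(6131*(-1/23481)) = 0*(-6131/23481) = 0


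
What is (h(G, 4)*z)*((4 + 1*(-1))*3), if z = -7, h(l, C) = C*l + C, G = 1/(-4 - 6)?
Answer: -1134/5 ≈ -226.80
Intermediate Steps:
G = -⅒ (G = 1/(-10) = -⅒ ≈ -0.10000)
h(l, C) = C + C*l
(h(G, 4)*z)*((4 + 1*(-1))*3) = ((4*(1 - ⅒))*(-7))*((4 + 1*(-1))*3) = ((4*(9/10))*(-7))*((4 - 1)*3) = ((18/5)*(-7))*(3*3) = -126/5*9 = -1134/5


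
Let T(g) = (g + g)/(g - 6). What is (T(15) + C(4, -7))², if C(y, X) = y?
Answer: 484/9 ≈ 53.778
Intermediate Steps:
T(g) = 2*g/(-6 + g) (T(g) = (2*g)/(-6 + g) = 2*g/(-6 + g))
(T(15) + C(4, -7))² = (2*15/(-6 + 15) + 4)² = (2*15/9 + 4)² = (2*15*(⅑) + 4)² = (10/3 + 4)² = (22/3)² = 484/9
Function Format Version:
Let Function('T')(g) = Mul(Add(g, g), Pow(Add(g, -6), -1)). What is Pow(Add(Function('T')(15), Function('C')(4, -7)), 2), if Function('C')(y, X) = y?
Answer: Rational(484, 9) ≈ 53.778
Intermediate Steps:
Function('T')(g) = Mul(2, g, Pow(Add(-6, g), -1)) (Function('T')(g) = Mul(Mul(2, g), Pow(Add(-6, g), -1)) = Mul(2, g, Pow(Add(-6, g), -1)))
Pow(Add(Function('T')(15), Function('C')(4, -7)), 2) = Pow(Add(Mul(2, 15, Pow(Add(-6, 15), -1)), 4), 2) = Pow(Add(Mul(2, 15, Pow(9, -1)), 4), 2) = Pow(Add(Mul(2, 15, Rational(1, 9)), 4), 2) = Pow(Add(Rational(10, 3), 4), 2) = Pow(Rational(22, 3), 2) = Rational(484, 9)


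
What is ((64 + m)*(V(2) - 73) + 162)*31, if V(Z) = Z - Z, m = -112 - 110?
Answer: 362576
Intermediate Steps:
m = -222
V(Z) = 0
((64 + m)*(V(2) - 73) + 162)*31 = ((64 - 222)*(0 - 73) + 162)*31 = (-158*(-73) + 162)*31 = (11534 + 162)*31 = 11696*31 = 362576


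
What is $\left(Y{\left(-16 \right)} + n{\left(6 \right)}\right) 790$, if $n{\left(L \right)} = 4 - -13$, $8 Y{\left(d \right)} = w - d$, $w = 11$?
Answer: $\frac{64385}{4} \approx 16096.0$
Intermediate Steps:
$Y{\left(d \right)} = \frac{11}{8} - \frac{d}{8}$ ($Y{\left(d \right)} = \frac{11 - d}{8} = \frac{11}{8} - \frac{d}{8}$)
$n{\left(L \right)} = 17$ ($n{\left(L \right)} = 4 + 13 = 17$)
$\left(Y{\left(-16 \right)} + n{\left(6 \right)}\right) 790 = \left(\left(\frac{11}{8} - -2\right) + 17\right) 790 = \left(\left(\frac{11}{8} + 2\right) + 17\right) 790 = \left(\frac{27}{8} + 17\right) 790 = \frac{163}{8} \cdot 790 = \frac{64385}{4}$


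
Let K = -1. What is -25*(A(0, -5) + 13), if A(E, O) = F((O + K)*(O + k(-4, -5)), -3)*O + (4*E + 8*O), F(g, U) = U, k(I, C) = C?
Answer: 300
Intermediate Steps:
A(E, O) = 4*E + 5*O (A(E, O) = -3*O + (4*E + 8*O) = 4*E + 5*O)
-25*(A(0, -5) + 13) = -25*((4*0 + 5*(-5)) + 13) = -25*((0 - 25) + 13) = -25*(-25 + 13) = -25*(-12) = 300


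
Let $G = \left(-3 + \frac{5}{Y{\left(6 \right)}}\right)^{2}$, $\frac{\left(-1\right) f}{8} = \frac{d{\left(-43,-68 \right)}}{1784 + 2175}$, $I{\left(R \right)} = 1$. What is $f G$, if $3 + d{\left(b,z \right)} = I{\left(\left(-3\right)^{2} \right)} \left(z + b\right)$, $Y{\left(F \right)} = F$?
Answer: $\frac{12844}{11877} \approx 1.0814$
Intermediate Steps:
$d{\left(b,z \right)} = -3 + b + z$ ($d{\left(b,z \right)} = -3 + 1 \left(z + b\right) = -3 + 1 \left(b + z\right) = -3 + \left(b + z\right) = -3 + b + z$)
$f = \frac{912}{3959}$ ($f = - 8 \frac{-3 - 43 - 68}{1784 + 2175} = - 8 \left(- \frac{114}{3959}\right) = - 8 \left(\left(-114\right) \frac{1}{3959}\right) = \left(-8\right) \left(- \frac{114}{3959}\right) = \frac{912}{3959} \approx 0.23036$)
$G = \frac{169}{36}$ ($G = \left(-3 + \frac{5}{6}\right)^{2} = \left(- \frac{13}{6}\right)^{2} = \frac{169}{36} \approx 4.6944$)
$f G = \frac{912}{3959} \cdot \frac{169}{36} = \frac{12844}{11877}$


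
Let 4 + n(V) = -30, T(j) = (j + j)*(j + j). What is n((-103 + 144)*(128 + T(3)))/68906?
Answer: -17/34453 ≈ -0.00049343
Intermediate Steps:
T(j) = 4*j² (T(j) = (2*j)*(2*j) = 4*j²)
n(V) = -34 (n(V) = -4 - 30 = -34)
n((-103 + 144)*(128 + T(3)))/68906 = -34/68906 = -34*1/68906 = -17/34453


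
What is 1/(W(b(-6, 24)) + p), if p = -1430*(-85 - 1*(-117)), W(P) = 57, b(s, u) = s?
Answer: -1/45703 ≈ -2.1880e-5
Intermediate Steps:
p = -45760 (p = -1430*(-85 + 117) = -1430*32 = -45760)
1/(W(b(-6, 24)) + p) = 1/(57 - 45760) = 1/(-45703) = -1/45703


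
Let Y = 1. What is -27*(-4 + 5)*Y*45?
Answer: -1215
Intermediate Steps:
-27*(-4 + 5)*Y*45 = -27*(-4 + 5)*45 = -27*45 = -1215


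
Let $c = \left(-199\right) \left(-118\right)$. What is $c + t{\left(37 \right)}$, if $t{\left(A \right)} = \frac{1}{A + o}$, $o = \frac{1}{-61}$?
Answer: $\frac{52975453}{2256} \approx 23482.0$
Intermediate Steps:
$o = - \frac{1}{61} \approx -0.016393$
$c = 23482$
$t{\left(A \right)} = \frac{1}{- \frac{1}{61} + A}$ ($t{\left(A \right)} = \frac{1}{A - \frac{1}{61}} = \frac{1}{- \frac{1}{61} + A}$)
$c + t{\left(37 \right)} = 23482 + \frac{61}{-1 + 61 \cdot 37} = 23482 + \frac{61}{-1 + 2257} = 23482 + \frac{61}{2256} = \frac{52975453}{2256}$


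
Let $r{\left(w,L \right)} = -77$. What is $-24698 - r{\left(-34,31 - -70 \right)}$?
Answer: $-24621$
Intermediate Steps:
$-24698 - r{\left(-34,31 - -70 \right)} = -24698 - -77 = -24698 + 77 = -24621$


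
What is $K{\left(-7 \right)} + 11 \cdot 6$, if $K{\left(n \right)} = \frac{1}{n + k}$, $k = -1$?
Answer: $\frac{527}{8} \approx 65.875$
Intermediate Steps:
$K{\left(n \right)} = \frac{1}{-1 + n}$ ($K{\left(n \right)} = \frac{1}{n - 1} = \frac{1}{-1 + n}$)
$K{\left(-7 \right)} + 11 \cdot 6 = \frac{1}{-1 - 7} + 11 \cdot 6 = \frac{1}{-8} + 66 = - \frac{1}{8} + 66 = \frac{527}{8}$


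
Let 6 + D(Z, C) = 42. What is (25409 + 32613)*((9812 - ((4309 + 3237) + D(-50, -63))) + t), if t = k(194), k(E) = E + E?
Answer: 151901596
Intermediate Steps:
k(E) = 2*E
D(Z, C) = 36 (D(Z, C) = -6 + 42 = 36)
t = 388 (t = 2*194 = 388)
(25409 + 32613)*((9812 - ((4309 + 3237) + D(-50, -63))) + t) = (25409 + 32613)*((9812 - ((4309 + 3237) + 36)) + 388) = 58022*((9812 - (7546 + 36)) + 388) = 58022*((9812 - 1*7582) + 388) = 58022*((9812 - 7582) + 388) = 58022*(2230 + 388) = 58022*2618 = 151901596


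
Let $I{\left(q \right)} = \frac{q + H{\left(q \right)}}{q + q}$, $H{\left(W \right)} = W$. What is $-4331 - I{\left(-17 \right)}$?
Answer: $-4332$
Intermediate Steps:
$I{\left(q \right)} = 1$ ($I{\left(q \right)} = \frac{q + q}{q + q} = \frac{2 q}{2 q} = 2 q \frac{1}{2 q} = 1$)
$-4331 - I{\left(-17 \right)} = -4331 - 1 = -4332$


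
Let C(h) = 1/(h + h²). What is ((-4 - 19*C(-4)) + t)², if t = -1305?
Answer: 247338529/144 ≈ 1.7176e+6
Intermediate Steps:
((-4 - 19*C(-4)) + t)² = ((-4 - 19/((-4)*(1 - 4))) - 1305)² = ((-4 - (-19)/(4*(-3))) - 1305)² = ((-4 - (-19)*(-1)/(4*3)) - 1305)² = ((-4 - 19*1/12) - 1305)² = ((-4 - 19/12) - 1305)² = (-67/12 - 1305)² = (-15727/12)² = 247338529/144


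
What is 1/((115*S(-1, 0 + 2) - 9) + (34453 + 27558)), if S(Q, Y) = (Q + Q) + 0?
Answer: 1/61772 ≈ 1.6189e-5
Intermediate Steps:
S(Q, Y) = 2*Q (S(Q, Y) = 2*Q + 0 = 2*Q)
1/((115*S(-1, 0 + 2) - 9) + (34453 + 27558)) = 1/((115*(2*(-1)) - 9) + (34453 + 27558)) = 1/((115*(-2) - 9) + 62011) = 1/((-230 - 9) + 62011) = 1/(-239 + 62011) = 1/61772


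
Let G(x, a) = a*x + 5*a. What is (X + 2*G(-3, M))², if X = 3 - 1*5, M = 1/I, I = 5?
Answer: 36/25 ≈ 1.4400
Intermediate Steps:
M = ⅕ (M = 1/5 = ⅕ ≈ 0.20000)
G(x, a) = 5*a + a*x
X = -2 (X = 3 - 5 = -2)
(X + 2*G(-3, M))² = (-2 + 2*((5 - 3)/5))² = (-2 + 2*((⅕)*2))² = (-2 + 2*(⅖))² = (-2 + ⅘)² = (-6/5)² = 36/25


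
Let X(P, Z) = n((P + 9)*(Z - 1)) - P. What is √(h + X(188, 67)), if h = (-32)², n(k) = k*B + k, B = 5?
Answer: 32*√77 ≈ 280.80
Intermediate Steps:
n(k) = 6*k (n(k) = k*5 + k = 5*k + k = 6*k)
h = 1024
X(P, Z) = -P + 6*(-1 + Z)*(9 + P) (X(P, Z) = 6*((P + 9)*(Z - 1)) - P = 6*((9 + P)*(-1 + Z)) - P = 6*((-1 + Z)*(9 + P)) - P = 6*(-1 + Z)*(9 + P) - P = -P + 6*(-1 + Z)*(9 + P))
√(h + X(188, 67)) = √(1024 + (-54 - 7*188 + 54*67 + 6*188*67)) = √(1024 + (-54 - 1316 + 3618 + 75576)) = √(1024 + 77824) = √78848 = 32*√77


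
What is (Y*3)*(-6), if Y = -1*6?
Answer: 108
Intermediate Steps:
Y = -6
(Y*3)*(-6) = -6*3*(-6) = -18*(-6) = 108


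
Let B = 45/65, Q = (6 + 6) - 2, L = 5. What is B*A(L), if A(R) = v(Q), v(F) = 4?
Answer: 36/13 ≈ 2.7692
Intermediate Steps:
Q = 10 (Q = 12 - 2 = 10)
A(R) = 4
B = 9/13 (B = 45*(1/65) = 9/13 ≈ 0.69231)
B*A(L) = (9/13)*4 = 36/13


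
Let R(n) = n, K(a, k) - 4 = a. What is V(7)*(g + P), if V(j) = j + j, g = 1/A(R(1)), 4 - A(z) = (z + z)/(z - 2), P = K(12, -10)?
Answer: 679/3 ≈ 226.33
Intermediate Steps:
K(a, k) = 4 + a
P = 16 (P = 4 + 12 = 16)
A(z) = 4 - 2*z/(-2 + z) (A(z) = 4 - (z + z)/(z - 2) = 4 - 2*z/(-2 + z))
g = ⅙ (g = 1/(2*(-4 + 1)/(-2 + 1)) = 1/(2*(-3)/(-1)) = 1/(2*(-1)*(-3)) = 1/6 = ⅙ ≈ 0.16667)
V(j) = 2*j
V(7)*(g + P) = (2*7)*(⅙ + 16) = 14*(97/6) = 679/3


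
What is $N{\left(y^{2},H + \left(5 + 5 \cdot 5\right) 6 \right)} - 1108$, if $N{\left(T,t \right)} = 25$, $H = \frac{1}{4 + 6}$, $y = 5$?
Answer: $-1083$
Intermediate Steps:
$H = \frac{1}{10} \approx 0.1$
$N{\left(y^{2},H + \left(5 + 5 \cdot 5\right) 6 \right)} - 1108 = 25 - 1108 = -1083$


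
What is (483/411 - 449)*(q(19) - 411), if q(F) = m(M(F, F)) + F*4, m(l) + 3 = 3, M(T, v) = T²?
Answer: 20552920/137 ≈ 1.5002e+5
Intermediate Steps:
m(l) = 0 (m(l) = -3 + 3 = 0)
q(F) = 4*F (q(F) = 0 + F*4 = 0 + 4*F = 4*F)
(483/411 - 449)*(q(19) - 411) = (483/411 - 449)*(4*19 - 411) = (483*(1/411) - 449)*(76 - 411) = (161/137 - 449)*(-335) = -61352/137*(-335) = 20552920/137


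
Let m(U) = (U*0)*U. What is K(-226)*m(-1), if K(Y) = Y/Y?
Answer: 0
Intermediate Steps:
K(Y) = 1
m(U) = 0 (m(U) = 0*U = 0)
K(-226)*m(-1) = 1*0 = 0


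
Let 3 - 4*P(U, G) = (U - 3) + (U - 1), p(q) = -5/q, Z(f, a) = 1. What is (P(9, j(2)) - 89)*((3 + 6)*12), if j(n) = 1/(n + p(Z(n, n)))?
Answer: -9909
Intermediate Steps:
j(n) = 1/(-5 + n) (j(n) = 1/(n - 5/1) = 1/(n - 5*1) = 1/(n - 5) = 1/(-5 + n))
P(U, G) = 7/4 - U/2 (P(U, G) = ¾ - ((U - 3) + (U - 1))/4 = ¾ - ((-3 + U) + (-1 + U))/4 = ¾ - (-4 + 2*U)/4 = ¾ + (1 - U/2) = 7/4 - U/2)
(P(9, j(2)) - 89)*((3 + 6)*12) = ((7/4 - ½*9) - 89)*((3 + 6)*12) = ((7/4 - 9/2) - 89)*(9*12) = (-11/4 - 89)*108 = -367/4*108 = -9909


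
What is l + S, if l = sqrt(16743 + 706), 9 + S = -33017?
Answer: -33026 + sqrt(17449) ≈ -32894.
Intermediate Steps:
S = -33026 (S = -9 - 33017 = -33026)
l = sqrt(17449) ≈ 132.09
l + S = sqrt(17449) - 33026 = -33026 + sqrt(17449)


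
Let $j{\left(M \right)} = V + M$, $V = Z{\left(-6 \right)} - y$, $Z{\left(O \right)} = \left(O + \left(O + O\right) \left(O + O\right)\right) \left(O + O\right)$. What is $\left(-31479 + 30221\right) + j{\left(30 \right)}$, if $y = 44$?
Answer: $-2928$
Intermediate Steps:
$Z{\left(O \right)} = 2 O \left(O + 4 O^{2}\right)$ ($Z{\left(O \right)} = \left(O + 2 O 2 O\right) 2 O = \left(O + 4 O^{2}\right) 2 O = 2 O \left(O + 4 O^{2}\right)$)
$V = -1700$ ($V = \left(-6\right)^{2} \left(2 + 8 \left(-6\right)\right) - 44 = 36 \left(2 - 48\right) - 44 = 36 \left(-46\right) - 44 = -1656 - 44 = -1700$)
$j{\left(M \right)} = -1700 + M$
$\left(-31479 + 30221\right) + j{\left(30 \right)} = \left(-31479 + 30221\right) + \left(-1700 + 30\right) = -1258 - 1670 = -2928$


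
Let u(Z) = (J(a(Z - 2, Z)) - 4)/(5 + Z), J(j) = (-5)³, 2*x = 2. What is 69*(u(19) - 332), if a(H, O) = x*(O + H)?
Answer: -186231/8 ≈ -23279.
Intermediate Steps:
x = 1 (x = (½)*2 = 1)
a(H, O) = H + O (a(H, O) = 1*(O + H) = 1*(H + O) = H + O)
J(j) = -125
u(Z) = -129/(5 + Z) (u(Z) = (-125 - 4)/(5 + Z) = -129/(5 + Z))
69*(u(19) - 332) = 69*(-129/(5 + 19) - 332) = 69*(-129/24 - 332) = 69*(-129*1/24 - 332) = 69*(-43/8 - 332) = 69*(-2699/8) = -186231/8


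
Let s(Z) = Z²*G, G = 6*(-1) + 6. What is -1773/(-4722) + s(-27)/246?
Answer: 591/1574 ≈ 0.37548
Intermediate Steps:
G = 0 (G = -6 + 6 = 0)
s(Z) = 0 (s(Z) = Z²*0 = 0)
-1773/(-4722) + s(-27)/246 = -1773/(-4722) + 0/246 = -1773*(-1/4722) + 0*(1/246) = 591/1574 + 0 = 591/1574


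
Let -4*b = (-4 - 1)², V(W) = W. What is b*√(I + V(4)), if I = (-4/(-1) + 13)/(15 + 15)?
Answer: -5*√4110/24 ≈ -13.356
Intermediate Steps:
I = 17/30 (I = (-4*(-1) + 13)/30 = (4 + 13)*(1/30) = 17*(1/30) = 17/30 ≈ 0.56667)
b = -25/4 (b = -(-4 - 1)²/4 = -¼*(-5)² = -¼*25 = -25/4 ≈ -6.2500)
b*√(I + V(4)) = -25*√(17/30 + 4)/4 = -5*√4110/24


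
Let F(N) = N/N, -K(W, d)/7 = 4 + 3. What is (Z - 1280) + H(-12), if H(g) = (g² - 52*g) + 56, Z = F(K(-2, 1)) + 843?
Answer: 388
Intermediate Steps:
K(W, d) = -49 (K(W, d) = -7*(4 + 3) = -7*7 = -49)
F(N) = 1
Z = 844 (Z = 1 + 843 = 844)
H(g) = 56 + g² - 52*g
(Z - 1280) + H(-12) = (844 - 1280) + (56 + (-12)² - 52*(-12)) = -436 + (56 + 144 + 624) = -436 + 824 = 388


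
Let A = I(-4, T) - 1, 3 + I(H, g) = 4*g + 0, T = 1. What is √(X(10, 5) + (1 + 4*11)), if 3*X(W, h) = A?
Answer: 3*√5 ≈ 6.7082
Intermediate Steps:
I(H, g) = -3 + 4*g (I(H, g) = -3 + (4*g + 0) = -3 + 4*g)
A = 0 (A = (-3 + 4*1) - 1 = (-3 + 4) - 1 = 1 - 1 = 0)
X(W, h) = 0 (X(W, h) = (⅓)*0 = 0)
√(X(10, 5) + (1 + 4*11)) = √(0 + (1 + 4*11)) = √(0 + (1 + 44)) = √(0 + 45) = √45 = 3*√5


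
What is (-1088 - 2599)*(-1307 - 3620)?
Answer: 18165849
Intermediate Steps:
(-1088 - 2599)*(-1307 - 3620) = -3687*(-4927) = 18165849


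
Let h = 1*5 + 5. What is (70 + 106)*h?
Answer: 1760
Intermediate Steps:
h = 10 (h = 5 + 5 = 10)
(70 + 106)*h = (70 + 106)*10 = 176*10 = 1760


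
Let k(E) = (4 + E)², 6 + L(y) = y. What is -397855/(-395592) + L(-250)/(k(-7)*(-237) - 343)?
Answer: 271590133/244871448 ≈ 1.1091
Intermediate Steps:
L(y) = -6 + y
-397855/(-395592) + L(-250)/(k(-7)*(-237) - 343) = -397855/(-395592) + (-6 - 250)/((4 - 7)²*(-237) - 343) = -397855*(-1/395592) - 256/((-3)²*(-237) - 343) = 397855/395592 - 256/(9*(-237) - 343) = 397855/395592 - 256/(-2133 - 343) = 397855/395592 - 256/(-2476) = 397855/395592 - 256*(-1/2476) = 397855/395592 + 64/619 = 271590133/244871448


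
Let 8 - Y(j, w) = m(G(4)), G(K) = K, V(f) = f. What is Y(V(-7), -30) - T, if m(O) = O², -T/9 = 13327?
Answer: 119935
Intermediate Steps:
T = -119943 (T = -9*13327 = -119943)
Y(j, w) = -8 (Y(j, w) = 8 - 1*4² = 8 - 1*16 = 8 - 16 = -8)
Y(V(-7), -30) - T = -8 - 1*(-119943) = -8 + 119943 = 119935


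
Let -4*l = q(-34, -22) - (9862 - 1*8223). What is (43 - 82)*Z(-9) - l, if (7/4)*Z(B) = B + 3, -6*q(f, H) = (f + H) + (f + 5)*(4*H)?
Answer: -10641/28 ≈ -380.04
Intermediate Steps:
q(f, H) = -H/6 - f/6 - 2*H*(5 + f)/3 (q(f, H) = -((f + H) + (f + 5)*(4*H))/6 = -((H + f) + (5 + f)*(4*H))/6 = -((H + f) + 4*H*(5 + f))/6 = -(H + f + 4*H*(5 + f))/6 = -H/6 - f/6 - 2*H*(5 + f)/3)
Z(B) = 12/7 + 4*B/7 (Z(B) = 4*(B + 3)/7 = 4*(3 + B)/7 = 12/7 + 4*B/7)
l = 2055/4 (l = -((-7/2*(-22) - ⅙*(-34) - ⅔*(-22)*(-34)) - (9862 - 1*8223))/4 = -((77 + 17/3 - 1496/3) - (9862 - 8223))/4 = -(-416 - 1*1639)/4 = -(-416 - 1639)/4 = -¼*(-2055) = 2055/4 ≈ 513.75)
(43 - 82)*Z(-9) - l = (43 - 82)*(12/7 + (4/7)*(-9)) - 1*2055/4 = -39*(12/7 - 36/7) - 2055/4 = -39*(-24/7) - 2055/4 = 936/7 - 2055/4 = -10641/28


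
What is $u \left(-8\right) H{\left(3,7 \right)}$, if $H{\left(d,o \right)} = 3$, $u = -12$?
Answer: $288$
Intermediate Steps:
$u \left(-8\right) H{\left(3,7 \right)} = \left(-12\right) \left(-8\right) 3 = 96 \cdot 3 = 288$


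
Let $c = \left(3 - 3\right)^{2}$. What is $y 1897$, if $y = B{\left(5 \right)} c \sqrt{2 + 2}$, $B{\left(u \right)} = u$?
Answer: $0$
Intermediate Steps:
$c = 0$ ($c = 0^{2} = 0$)
$y = 0$ ($y = 5 \cdot 0 \sqrt{2 + 2} = 0 \sqrt{4} = 0 \cdot 2 = 0$)
$y 1897 = 0 \cdot 1897 = 0$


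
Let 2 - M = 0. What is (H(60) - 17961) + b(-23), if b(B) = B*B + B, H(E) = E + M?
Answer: -17393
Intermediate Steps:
M = 2 (M = 2 - 1*0 = 2 + 0 = 2)
H(E) = 2 + E (H(E) = E + 2 = 2 + E)
b(B) = B + B**2 (b(B) = B**2 + B = B + B**2)
(H(60) - 17961) + b(-23) = ((2 + 60) - 17961) - 23*(1 - 23) = (62 - 17961) - 23*(-22) = -17899 + 506 = -17393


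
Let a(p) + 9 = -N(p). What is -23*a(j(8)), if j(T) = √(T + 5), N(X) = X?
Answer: 207 + 23*√13 ≈ 289.93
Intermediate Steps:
j(T) = √(5 + T)
a(p) = -9 - p
-23*a(j(8)) = -23*(-9 - √(5 + 8)) = -23*(-9 - √13) = 207 + 23*√13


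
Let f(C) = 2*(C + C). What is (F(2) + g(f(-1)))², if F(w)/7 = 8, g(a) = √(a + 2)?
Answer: (56 + I*√2)² ≈ 3134.0 + 158.39*I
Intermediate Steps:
f(C) = 4*C (f(C) = 2*(2*C) = 4*C)
g(a) = √(2 + a)
F(w) = 56 (F(w) = 7*8 = 56)
(F(2) + g(f(-1)))² = (56 + √(2 + 4*(-1)))² = (56 + √(2 - 4))² = (56 + √(-2))² = (56 + I*√2)²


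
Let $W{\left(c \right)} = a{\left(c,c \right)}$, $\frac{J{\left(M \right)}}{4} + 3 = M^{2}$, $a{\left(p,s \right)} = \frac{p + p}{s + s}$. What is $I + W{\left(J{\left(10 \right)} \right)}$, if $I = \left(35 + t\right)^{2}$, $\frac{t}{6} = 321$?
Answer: $3845522$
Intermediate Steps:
$t = 1926$ ($t = 6 \cdot 321 = 1926$)
$I = 3845521$ ($I = \left(35 + 1926\right)^{2} = 1961^{2} = 3845521$)
$a{\left(p,s \right)} = \frac{p}{s}$ ($a{\left(p,s \right)} = \frac{2 p}{2 s} = 2 p \frac{1}{2 s} = \frac{p}{s}$)
$J{\left(M \right)} = -12 + 4 M^{2}$
$W{\left(c \right)} = 1$ ($W{\left(c \right)} = \frac{c}{c} = 1$)
$I + W{\left(J{\left(10 \right)} \right)} = 3845521 + 1 = 3845522$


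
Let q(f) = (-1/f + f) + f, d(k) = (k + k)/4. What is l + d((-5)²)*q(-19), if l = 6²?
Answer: -16657/38 ≈ -438.34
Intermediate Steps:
d(k) = k/2 (d(k) = (2*k)/4 = k/2)
q(f) = -1/f + 2*f (q(f) = (f - 1/f) + f = -1/f + 2*f)
l = 36
l + d((-5)²)*q(-19) = 36 + ((½)*(-5)²)*(-1/(-19) + 2*(-19)) = 36 + ((½)*25)*(-1*(-1/19) - 38) = 36 + 25*(1/19 - 38)/2 = 36 + (25/2)*(-721/19) = 36 - 18025/38 = -16657/38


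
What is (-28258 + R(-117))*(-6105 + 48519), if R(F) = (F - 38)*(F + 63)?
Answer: -843529632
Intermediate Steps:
R(F) = (-38 + F)*(63 + F)
(-28258 + R(-117))*(-6105 + 48519) = (-28258 + (-2394 + (-117)² + 25*(-117)))*(-6105 + 48519) = (-28258 + (-2394 + 13689 - 2925))*42414 = (-28258 + 8370)*42414 = -19888*42414 = -843529632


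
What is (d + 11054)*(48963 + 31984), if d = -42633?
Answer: -2556225313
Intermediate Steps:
(d + 11054)*(48963 + 31984) = (-42633 + 11054)*(48963 + 31984) = -31579*80947 = -2556225313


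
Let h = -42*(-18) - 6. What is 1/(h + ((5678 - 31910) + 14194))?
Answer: -1/11288 ≈ -8.8590e-5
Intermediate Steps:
h = 750 (h = 756 - 6 = 750)
1/(h + ((5678 - 31910) + 14194)) = 1/(750 + ((5678 - 31910) + 14194)) = 1/(750 + (-26232 + 14194)) = 1/(750 - 12038) = 1/(-11288) = -1/11288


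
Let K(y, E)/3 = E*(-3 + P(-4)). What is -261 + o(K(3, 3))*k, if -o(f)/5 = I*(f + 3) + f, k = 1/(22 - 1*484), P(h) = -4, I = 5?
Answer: -3709/14 ≈ -264.93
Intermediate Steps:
k = -1/462 (k = 1/(22 - 484) = 1/(-462) = -1/462 ≈ -0.0021645)
K(y, E) = -21*E (K(y, E) = 3*(E*(-3 - 4)) = 3*(E*(-7)) = 3*(-7*E) = -21*E)
o(f) = -75 - 30*f (o(f) = -5*(5*(f + 3) + f) = -5*(5*(3 + f) + f) = -5*((15 + 5*f) + f) = -5*(15 + 6*f) = -75 - 30*f)
-261 + o(K(3, 3))*k = -261 + (-75 - (-630)*3)*(-1/462) = -261 + (-75 - 30*(-63))*(-1/462) = -261 + (-75 + 1890)*(-1/462) = -261 + 1815*(-1/462) = -261 - 55/14 = -3709/14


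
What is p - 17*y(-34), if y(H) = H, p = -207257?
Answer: -206679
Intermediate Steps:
p - 17*y(-34) = -207257 - 17*(-34) = -207257 - 1*(-578) = -207257 + 578 = -206679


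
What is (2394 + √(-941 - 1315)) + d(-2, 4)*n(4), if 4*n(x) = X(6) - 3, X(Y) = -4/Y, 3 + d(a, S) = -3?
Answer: 4799/2 + 4*I*√141 ≈ 2399.5 + 47.497*I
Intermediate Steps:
d(a, S) = -6 (d(a, S) = -3 - 3 = -6)
n(x) = -11/12 (n(x) = (-4/6 - 3)/4 = (-4*⅙ - 3)/4 = (-⅔ - 3)/4 = (¼)*(-11/3) = -11/12)
(2394 + √(-941 - 1315)) + d(-2, 4)*n(4) = (2394 + √(-941 - 1315)) - 6*(-11/12) = (2394 + √(-2256)) + 11/2 = (2394 + 4*I*√141) + 11/2 = 4799/2 + 4*I*√141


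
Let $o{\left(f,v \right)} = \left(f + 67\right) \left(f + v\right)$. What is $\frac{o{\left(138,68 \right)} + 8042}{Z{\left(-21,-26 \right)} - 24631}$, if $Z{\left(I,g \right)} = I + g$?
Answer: $- \frac{25136}{12339} \approx -2.0371$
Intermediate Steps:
$o{\left(f,v \right)} = \left(67 + f\right) \left(f + v\right)$
$\frac{o{\left(138,68 \right)} + 8042}{Z{\left(-21,-26 \right)} - 24631} = \frac{\left(138^{2} + 67 \cdot 138 + 67 \cdot 68 + 138 \cdot 68\right) + 8042}{\left(-21 - 26\right) - 24631} = \frac{\left(19044 + 9246 + 4556 + 9384\right) + 8042}{-47 - 24631} = \frac{42230 + 8042}{-24678} = 50272 \left(- \frac{1}{24678}\right) = - \frac{25136}{12339}$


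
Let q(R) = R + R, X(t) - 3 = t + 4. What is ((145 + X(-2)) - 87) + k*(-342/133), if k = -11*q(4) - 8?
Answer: 2169/7 ≈ 309.86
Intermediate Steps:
X(t) = 7 + t (X(t) = 3 + (t + 4) = 3 + (4 + t) = 7 + t)
q(R) = 2*R
k = -96 (k = -22*4 - 8 = -11*8 - 8 = -88 - 8 = -96)
((145 + X(-2)) - 87) + k*(-342/133) = ((145 + (7 - 2)) - 87) - (-32832)/133 = ((145 + 5) - 87) - (-32832)/133 = (150 - 87) - 96*(-18/7) = 63 + 1728/7 = 2169/7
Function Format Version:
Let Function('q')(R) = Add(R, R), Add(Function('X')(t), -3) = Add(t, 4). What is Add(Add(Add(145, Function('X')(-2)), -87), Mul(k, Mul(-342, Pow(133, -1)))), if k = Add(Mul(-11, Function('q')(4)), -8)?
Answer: Rational(2169, 7) ≈ 309.86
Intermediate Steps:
Function('X')(t) = Add(7, t) (Function('X')(t) = Add(3, Add(t, 4)) = Add(3, Add(4, t)) = Add(7, t))
Function('q')(R) = Mul(2, R)
k = -96 (k = Add(Mul(-11, Mul(2, 4)), -8) = Add(Mul(-11, 8), -8) = Add(-88, -8) = -96)
Add(Add(Add(145, Function('X')(-2)), -87), Mul(k, Mul(-342, Pow(133, -1)))) = Add(Add(Add(145, Add(7, -2)), -87), Mul(-96, Mul(-342, Pow(133, -1)))) = Add(Add(Add(145, 5), -87), Mul(-96, Mul(-342, Rational(1, 133)))) = Add(Add(150, -87), Mul(-96, Rational(-18, 7))) = Add(63, Rational(1728, 7)) = Rational(2169, 7)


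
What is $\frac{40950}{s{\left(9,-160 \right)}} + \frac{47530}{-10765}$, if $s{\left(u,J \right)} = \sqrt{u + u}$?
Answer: $- \frac{9506}{2153} + 6825 \sqrt{2} \approx 9647.6$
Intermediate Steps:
$s{\left(u,J \right)} = \sqrt{2} \sqrt{u}$ ($s{\left(u,J \right)} = \sqrt{2 u} = \sqrt{2} \sqrt{u}$)
$\frac{40950}{s{\left(9,-160 \right)}} + \frac{47530}{-10765} = \frac{40950}{\sqrt{2} \sqrt{9}} + \frac{47530}{-10765} = \frac{40950}{\sqrt{2} \cdot 3} + 47530 \left(- \frac{1}{10765}\right) = \frac{40950}{3 \sqrt{2}} - \frac{9506}{2153} = 40950 \frac{\sqrt{2}}{6} - \frac{9506}{2153} = 6825 \sqrt{2} - \frac{9506}{2153} = - \frac{9506}{2153} + 6825 \sqrt{2}$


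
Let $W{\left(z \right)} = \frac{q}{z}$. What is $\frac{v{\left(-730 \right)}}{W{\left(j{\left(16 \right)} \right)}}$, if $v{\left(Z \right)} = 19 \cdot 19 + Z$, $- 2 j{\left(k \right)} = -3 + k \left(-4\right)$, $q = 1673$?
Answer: $- \frac{24723}{3346} \approx -7.3888$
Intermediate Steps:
$j{\left(k \right)} = \frac{3}{2} + 2 k$ ($j{\left(k \right)} = - \frac{-3 + k \left(-4\right)}{2} = - \frac{-3 - 4 k}{2} = \frac{3}{2} + 2 k$)
$W{\left(z \right)} = \frac{1673}{z}$
$v{\left(Z \right)} = 361 + Z$
$\frac{v{\left(-730 \right)}}{W{\left(j{\left(16 \right)} \right)}} = \frac{361 - 730}{1673 \frac{1}{\frac{3}{2} + 2 \cdot 16}} = - \frac{369}{1673 \frac{1}{\frac{3}{2} + 32}} = - \frac{369}{1673 \frac{1}{\frac{67}{2}}} = - \frac{369}{1673 \cdot \frac{2}{67}} = - \frac{369}{\frac{3346}{67}} = \left(-369\right) \frac{67}{3346} = - \frac{24723}{3346}$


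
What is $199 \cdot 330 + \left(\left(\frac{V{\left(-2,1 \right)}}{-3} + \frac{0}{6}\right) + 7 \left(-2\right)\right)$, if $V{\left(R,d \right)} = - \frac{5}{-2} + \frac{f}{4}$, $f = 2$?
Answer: $65655$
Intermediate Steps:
$V{\left(R,d \right)} = 3$ ($V{\left(R,d \right)} = - \frac{5}{-2} + \frac{2}{4} = \left(-5\right) \left(- \frac{1}{2}\right) + 2 \cdot \frac{1}{4} = \frac{5}{2} + \frac{1}{2} = 3$)
$199 \cdot 330 + \left(\left(\frac{V{\left(-2,1 \right)}}{-3} + \frac{0}{6}\right) + 7 \left(-2\right)\right) = 199 \cdot 330 + \left(\left(\frac{3}{-3} + \frac{0}{6}\right) + 7 \left(-2\right)\right) = 65670 + \left(\left(3 \left(- \frac{1}{3}\right) + 0 \cdot \frac{1}{6}\right) - 14\right) = 65670 + \left(\left(-1 + 0\right) - 14\right) = 65670 - 15 = 65655$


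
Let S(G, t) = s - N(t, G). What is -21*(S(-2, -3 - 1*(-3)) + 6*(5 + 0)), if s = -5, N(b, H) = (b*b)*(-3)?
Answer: -525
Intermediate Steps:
N(b, H) = -3*b**2 (N(b, H) = b**2*(-3) = -3*b**2)
S(G, t) = -5 + 3*t**2 (S(G, t) = -5 - (-3)*t**2 = -5 + 3*t**2)
-21*(S(-2, -3 - 1*(-3)) + 6*(5 + 0)) = -21*((-5 + 3*(-3 - 1*(-3))**2) + 6*(5 + 0)) = -21*((-5 + 3*(-3 + 3)**2) + 6*5) = -21*((-5 + 3*0**2) + 30) = -21*((-5 + 3*0) + 30) = -21*((-5 + 0) + 30) = -21*(-5 + 30) = -21*25 = -525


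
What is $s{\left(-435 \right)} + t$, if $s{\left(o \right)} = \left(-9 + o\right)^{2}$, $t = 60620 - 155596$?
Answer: $102160$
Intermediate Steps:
$t = -94976$
$s{\left(-435 \right)} + t = \left(-9 - 435\right)^{2} - 94976 = \left(-444\right)^{2} - 94976 = 197136 - 94976 = 102160$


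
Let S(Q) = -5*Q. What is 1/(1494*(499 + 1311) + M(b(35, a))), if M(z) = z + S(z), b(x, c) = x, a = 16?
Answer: 1/2704000 ≈ 3.6982e-7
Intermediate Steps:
M(z) = -4*z (M(z) = z - 5*z = -4*z)
1/(1494*(499 + 1311) + M(b(35, a))) = 1/(1494*(499 + 1311) - 4*35) = 1/(1494*1810 - 140) = 1/(2704140 - 140) = 1/2704000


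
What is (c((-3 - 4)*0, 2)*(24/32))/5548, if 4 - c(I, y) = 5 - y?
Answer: 3/22192 ≈ 0.00013518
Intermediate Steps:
c(I, y) = -1 + y (c(I, y) = 4 - (5 - y) = 4 + (-5 + y) = -1 + y)
(c((-3 - 4)*0, 2)*(24/32))/5548 = ((-1 + 2)*(24/32))/5548 = (1*(24*(1/32)))*(1/5548) = (1*(¾))*(1/5548) = (¾)*(1/5548) = 3/22192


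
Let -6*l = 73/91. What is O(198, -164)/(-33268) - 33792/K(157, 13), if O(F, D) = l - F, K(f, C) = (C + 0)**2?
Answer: -47214668399/236136264 ≈ -199.95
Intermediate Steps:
K(f, C) = C**2
l = -73/546 (l = -73/(6*91) = -1/6*73/91 = -73/546 ≈ -0.13370)
O(F, D) = -73/546 - F
O(198, -164)/(-33268) - 33792/K(157, 13) = (-73/546 - 1*198)/(-33268) - 33792/(13**2) = (-73/546 - 198)*(-1/33268) - 33792/169 = -108181/546*(-1/33268) - 33792*1/169 = 108181/18164328 - 33792/169 = -47214668399/236136264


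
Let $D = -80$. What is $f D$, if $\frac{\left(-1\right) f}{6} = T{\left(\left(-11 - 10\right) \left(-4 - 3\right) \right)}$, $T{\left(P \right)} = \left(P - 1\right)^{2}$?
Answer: $10231680$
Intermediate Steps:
$T{\left(P \right)} = \left(-1 + P\right)^{2}$
$f = -127896$ ($f = - 6 \left(-1 + \left(-11 - 10\right) \left(-4 - 3\right)\right)^{2} = - 6 \left(-1 - -147\right)^{2} = - 6 \left(-1 + 147\right)^{2} = - 6 \cdot 146^{2} = \left(-6\right) 21316 = -127896$)
$f D = \left(-127896\right) \left(-80\right) = 10231680$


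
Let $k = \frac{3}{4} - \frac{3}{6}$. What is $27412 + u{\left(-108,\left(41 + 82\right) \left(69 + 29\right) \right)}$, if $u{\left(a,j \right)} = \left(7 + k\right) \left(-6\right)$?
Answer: $\frac{54737}{2} \approx 27369.0$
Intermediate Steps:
$k = \frac{1}{4}$ ($k = 3 \cdot \frac{1}{4} - \frac{1}{2} = \frac{3}{4} - \frac{1}{2} = \frac{1}{4} \approx 0.25$)
$u{\left(a,j \right)} = - \frac{87}{2}$ ($u{\left(a,j \right)} = \left(7 + \frac{1}{4}\right) \left(-6\right) = \frac{29}{4} \left(-6\right) = - \frac{87}{2}$)
$27412 + u{\left(-108,\left(41 + 82\right) \left(69 + 29\right) \right)} = 27412 - \frac{87}{2} = \frac{54737}{2}$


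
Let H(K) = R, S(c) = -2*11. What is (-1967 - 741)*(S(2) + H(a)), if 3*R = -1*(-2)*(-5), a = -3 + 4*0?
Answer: 205808/3 ≈ 68603.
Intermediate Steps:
S(c) = -22
a = -3 (a = -3 + 0 = -3)
R = -10/3 (R = (-1*(-2)*(-5))/3 = (2*(-5))/3 = (⅓)*(-10) = -10/3 ≈ -3.3333)
H(K) = -10/3
(-1967 - 741)*(S(2) + H(a)) = (-1967 - 741)*(-22 - 10/3) = -2708*(-76/3) = 205808/3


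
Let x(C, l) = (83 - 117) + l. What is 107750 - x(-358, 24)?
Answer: 107760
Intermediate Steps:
x(C, l) = -34 + l
107750 - x(-358, 24) = 107750 - (-34 + 24) = 107750 - 1*(-10) = 107750 + 10 = 107760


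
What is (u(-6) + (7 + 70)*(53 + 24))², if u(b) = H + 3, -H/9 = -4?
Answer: 35617024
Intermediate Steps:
H = 36 (H = -9*(-4) = 36)
u(b) = 39 (u(b) = 36 + 3 = 39)
(u(-6) + (7 + 70)*(53 + 24))² = (39 + (7 + 70)*(53 + 24))² = (39 + 77*77)² = (39 + 5929)² = 5968² = 35617024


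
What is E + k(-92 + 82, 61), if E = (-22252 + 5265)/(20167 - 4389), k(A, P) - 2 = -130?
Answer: -2036571/15778 ≈ -129.08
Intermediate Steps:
k(A, P) = -128 (k(A, P) = 2 - 130 = -128)
E = -16987/15778 ≈ -1.0766
E + k(-92 + 82, 61) = -16987/15778 - 128 = -2036571/15778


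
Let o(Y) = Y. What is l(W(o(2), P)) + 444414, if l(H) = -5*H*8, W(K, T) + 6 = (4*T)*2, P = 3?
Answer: 443694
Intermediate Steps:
W(K, T) = -6 + 8*T (W(K, T) = -6 + (4*T)*2 = -6 + 8*T)
l(H) = -40*H
l(W(o(2), P)) + 444414 = -40*(-6 + 8*3) + 444414 = -40*(-6 + 24) + 444414 = -40*18 + 444414 = -720 + 444414 = 443694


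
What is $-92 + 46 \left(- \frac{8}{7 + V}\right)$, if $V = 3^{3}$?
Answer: $- \frac{1748}{17} \approx -102.82$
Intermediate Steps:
$V = 27$
$-92 + 46 \left(- \frac{8}{7 + V}\right) = -92 + 46 \left(- \frac{8}{7 + 27}\right) = -92 + 46 \left(- \frac{8}{34}\right) = -92 + 46 \left(\left(-8\right) \frac{1}{34}\right) = -92 + 46 \left(- \frac{4}{17}\right) = -92 - \frac{184}{17} = - \frac{1748}{17}$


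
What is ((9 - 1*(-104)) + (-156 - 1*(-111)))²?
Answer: 4624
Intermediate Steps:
((9 - 1*(-104)) + (-156 - 1*(-111)))² = ((9 + 104) + (-156 + 111))² = (113 - 45)² = 68² = 4624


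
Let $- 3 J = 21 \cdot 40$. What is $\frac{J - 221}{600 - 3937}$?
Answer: $\frac{501}{3337} \approx 0.15013$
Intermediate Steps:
$J = -280$ ($J = - \frac{21 \cdot 40}{3} = \left(- \frac{1}{3}\right) 840 = -280$)
$\frac{J - 221}{600 - 3937} = \frac{-280 - 221}{600 - 3937} = - \frac{501}{600 - 3937} = - \frac{501}{-3337} = \left(-501\right) \left(- \frac{1}{3337}\right) = \frac{501}{3337}$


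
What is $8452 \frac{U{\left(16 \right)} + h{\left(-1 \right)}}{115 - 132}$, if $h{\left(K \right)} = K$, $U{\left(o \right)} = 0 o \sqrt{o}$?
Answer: $\frac{8452}{17} \approx 497.18$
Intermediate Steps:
$U{\left(o \right)} = 0$ ($U{\left(o \right)} = 0 o^{\frac{3}{2}} = 0$)
$8452 \frac{U{\left(16 \right)} + h{\left(-1 \right)}}{115 - 132} = 8452 \frac{0 - 1}{115 - 132} = 8452 \left(- \frac{1}{-17}\right) = 8452 \left(\left(-1\right) \left(- \frac{1}{17}\right)\right) = 8452 \cdot \frac{1}{17} = \frac{8452}{17}$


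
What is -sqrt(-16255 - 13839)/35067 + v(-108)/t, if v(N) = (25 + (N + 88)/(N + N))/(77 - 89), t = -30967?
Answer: 1355/20066616 - I*sqrt(30094)/35067 ≈ 6.7525e-5 - 0.004947*I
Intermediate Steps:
v(N) = -25/12 - (88 + N)/(24*N) (v(N) = (25 + (88 + N)/((2*N)))/(-12) = (25 + (88 + N)*(1/(2*N)))*(-1/12) = (25 + (88 + N)/(2*N))*(-1/12) = -25/12 - (88 + N)/(24*N))
-sqrt(-16255 - 13839)/35067 + v(-108)/t = -sqrt(-16255 - 13839)/35067 + ((1/24)*(-88 - 51*(-108))/(-108))/(-30967) = -sqrt(-30094)*(1/35067) + ((1/24)*(-1/108)*(-88 + 5508))*(-1/30967) = -I*sqrt(30094)*(1/35067) + ((1/24)*(-1/108)*5420)*(-1/30967) = -I*sqrt(30094)*(1/35067) - 1355/648*(-1/30967) = -I*sqrt(30094)/35067 + 1355/20066616 = 1355/20066616 - I*sqrt(30094)/35067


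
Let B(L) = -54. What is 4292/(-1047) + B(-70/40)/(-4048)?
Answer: -8658739/2119128 ≈ -4.0860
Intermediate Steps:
4292/(-1047) + B(-70/40)/(-4048) = 4292/(-1047) - 54/(-4048) = 4292*(-1/1047) - 54*(-1/4048) = -4292/1047 + 27/2024 = -8658739/2119128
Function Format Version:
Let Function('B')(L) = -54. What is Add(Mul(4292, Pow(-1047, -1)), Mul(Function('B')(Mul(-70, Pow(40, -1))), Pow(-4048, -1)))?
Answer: Rational(-8658739, 2119128) ≈ -4.0860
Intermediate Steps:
Add(Mul(4292, Pow(-1047, -1)), Mul(Function('B')(Mul(-70, Pow(40, -1))), Pow(-4048, -1))) = Add(Mul(4292, Pow(-1047, -1)), Mul(-54, Pow(-4048, -1))) = Add(Mul(4292, Rational(-1, 1047)), Mul(-54, Rational(-1, 4048))) = Add(Rational(-4292, 1047), Rational(27, 2024)) = Rational(-8658739, 2119128)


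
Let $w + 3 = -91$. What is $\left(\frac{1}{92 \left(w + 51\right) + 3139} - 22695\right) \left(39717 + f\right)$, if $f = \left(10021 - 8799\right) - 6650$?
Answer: $- \frac{635780328824}{817} \approx -7.7819 \cdot 10^{8}$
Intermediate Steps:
$w = -94$ ($w = -3 - 91 = -94$)
$f = -5428$ ($f = 1222 - 6650 = -5428$)
$\left(\frac{1}{92 \left(w + 51\right) + 3139} - 22695\right) \left(39717 + f\right) = \left(\frac{1}{92 \left(-94 + 51\right) + 3139} - 22695\right) \left(39717 - 5428\right) = \left(\frac{1}{92 \left(-43\right) + 3139} - 22695\right) 34289 = \left(\frac{1}{-3956 + 3139} - 22695\right) 34289 = \left(\frac{1}{-817} - 22695\right) 34289 = \left(- \frac{1}{817} - 22695\right) 34289 = \left(- \frac{18541816}{817}\right) 34289 = - \frac{635780328824}{817}$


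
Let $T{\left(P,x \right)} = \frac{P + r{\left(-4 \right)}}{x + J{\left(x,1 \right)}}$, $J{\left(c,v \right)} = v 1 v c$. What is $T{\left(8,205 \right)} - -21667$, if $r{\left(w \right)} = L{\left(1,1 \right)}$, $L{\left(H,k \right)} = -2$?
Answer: $\frac{4441738}{205} \approx 21667.0$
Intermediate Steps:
$J{\left(c,v \right)} = c v^{2}$ ($J{\left(c,v \right)} = v c v = c v^{2}$)
$r{\left(w \right)} = -2$
$T{\left(P,x \right)} = \frac{-2 + P}{2 x}$ ($T{\left(P,x \right)} = \frac{P - 2}{x + x 1^{2}} = \frac{-2 + P}{x + x 1} = \frac{-2 + P}{x + x} = \frac{-2 + P}{2 x}$)
$T{\left(8,205 \right)} - -21667 = \frac{-2 + 8}{2 \cdot 205} - -21667 = \frac{1}{2} \cdot \frac{1}{205} \cdot 6 + 21667 = \frac{3}{205} + 21667 = \frac{4441738}{205}$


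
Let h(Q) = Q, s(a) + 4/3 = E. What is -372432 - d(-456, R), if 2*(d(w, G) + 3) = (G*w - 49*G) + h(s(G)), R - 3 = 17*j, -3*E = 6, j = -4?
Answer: -2333039/6 ≈ -3.8884e+5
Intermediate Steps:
E = -2 (E = -1/3*6 = -2)
s(a) = -10/3 (s(a) = -4/3 - 2 = -10/3)
R = -65 (R = 3 + 17*(-4) = 3 - 68 = -65)
d(w, G) = -14/3 - 49*G/2 + G*w/2 (d(w, G) = -3 + ((G*w - 49*G) - 10/3)/2 = -3 + ((-49*G + G*w) - 10/3)/2 = -3 + (-10/3 - 49*G + G*w)/2 = -3 + (-5/3 - 49*G/2 + G*w/2) = -14/3 - 49*G/2 + G*w/2)
-372432 - d(-456, R) = -372432 - (-14/3 - 49/2*(-65) + (1/2)*(-65)*(-456)) = -372432 - (-14/3 + 3185/2 + 14820) = -372432 - 1*98447/6 = -372432 - 98447/6 = -2333039/6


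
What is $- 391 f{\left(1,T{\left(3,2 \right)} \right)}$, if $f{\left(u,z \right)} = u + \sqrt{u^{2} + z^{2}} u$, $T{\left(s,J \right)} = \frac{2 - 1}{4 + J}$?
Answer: $-391 - \frac{391 \sqrt{37}}{6} \approx -787.39$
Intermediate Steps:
$T{\left(s,J \right)} = \frac{1}{4 + J}$ ($T{\left(s,J \right)} = 1 \frac{1}{4 + J} = \frac{1}{4 + J}$)
$f{\left(u,z \right)} = u + u \sqrt{u^{2} + z^{2}}$
$- 391 f{\left(1,T{\left(3,2 \right)} \right)} = - 391 \cdot 1 \left(1 + \sqrt{1^{2} + \left(\frac{1}{4 + 2}\right)^{2}}\right) = - 391 \cdot 1 \left(1 + \sqrt{1 + \left(\frac{1}{6}\right)^{2}}\right) = - 391 \cdot 1 \left(1 + \sqrt{1 + \frac{1}{36}}\right) = - 391 \cdot 1 \left(1 + \sqrt{\frac{37}{36}}\right) = - 391 \cdot 1 \left(1 + \frac{\sqrt{37}}{6}\right) = - 391 \left(1 + \frac{\sqrt{37}}{6}\right) = -391 - \frac{391 \sqrt{37}}{6}$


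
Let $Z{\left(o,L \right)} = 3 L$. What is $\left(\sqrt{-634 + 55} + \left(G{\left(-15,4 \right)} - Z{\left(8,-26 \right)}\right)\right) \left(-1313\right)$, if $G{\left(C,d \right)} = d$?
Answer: $-107666 - 1313 i \sqrt{579} \approx -1.0767 \cdot 10^{5} - 31594.0 i$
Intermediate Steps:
$\left(\sqrt{-634 + 55} + \left(G{\left(-15,4 \right)} - Z{\left(8,-26 \right)}\right)\right) \left(-1313\right) = \left(\sqrt{-634 + 55} - \left(-4 + 3 \left(-26\right)\right)\right) \left(-1313\right) = \left(\sqrt{-579} + \left(4 - -78\right)\right) \left(-1313\right) = \left(i \sqrt{579} + \left(4 + 78\right)\right) \left(-1313\right) = \left(i \sqrt{579} + 82\right) \left(-1313\right) = \left(82 + i \sqrt{579}\right) \left(-1313\right) = -107666 - 1313 i \sqrt{579}$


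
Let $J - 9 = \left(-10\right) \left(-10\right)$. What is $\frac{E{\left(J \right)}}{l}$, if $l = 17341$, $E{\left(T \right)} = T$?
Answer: $\frac{109}{17341} \approx 0.0062857$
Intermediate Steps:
$J = 109$ ($J = 9 - -100 = 9 + 100 = 109$)
$\frac{E{\left(J \right)}}{l} = \frac{109}{17341}$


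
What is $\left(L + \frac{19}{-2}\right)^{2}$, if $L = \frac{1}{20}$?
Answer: $\frac{35721}{400} \approx 89.302$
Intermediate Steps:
$L = \frac{1}{20} \approx 0.05$
$\left(L + \frac{19}{-2}\right)^{2} = \left(\frac{1}{20} + \frac{19}{-2}\right)^{2} = \left(\frac{1}{20} + 19 \left(- \frac{1}{2}\right)\right)^{2} = \left(\frac{1}{20} - \frac{19}{2}\right)^{2} = \left(- \frac{189}{20}\right)^{2} = \frac{35721}{400}$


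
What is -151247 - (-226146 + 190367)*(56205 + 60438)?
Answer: 4173218650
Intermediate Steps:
-151247 - (-226146 + 190367)*(56205 + 60438) = -151247 - (-35779)*116643 = -151247 - 1*(-4173369897) = -151247 + 4173369897 = 4173218650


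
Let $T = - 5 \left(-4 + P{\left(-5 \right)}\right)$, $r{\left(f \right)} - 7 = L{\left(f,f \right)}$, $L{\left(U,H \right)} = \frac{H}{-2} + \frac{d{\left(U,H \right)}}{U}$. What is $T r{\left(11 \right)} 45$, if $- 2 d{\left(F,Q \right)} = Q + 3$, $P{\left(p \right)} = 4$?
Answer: $0$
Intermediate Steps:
$d{\left(F,Q \right)} = - \frac{3}{2} - \frac{Q}{2}$ ($d{\left(F,Q \right)} = - \frac{Q + 3}{2} = - \frac{3 + Q}{2} = - \frac{3}{2} - \frac{Q}{2}$)
$L{\left(U,H \right)} = - \frac{H}{2} + \frac{- \frac{3}{2} - \frac{H}{2}}{U}$ ($L{\left(U,H \right)} = \frac{H}{-2} + \frac{- \frac{3}{2} - \frac{H}{2}}{U} = H \left(- \frac{1}{2}\right) + \frac{- \frac{3}{2} - \frac{H}{2}}{U} = - \frac{H}{2} + \frac{- \frac{3}{2} - \frac{H}{2}}{U}$)
$r{\left(f \right)} = 7 + \frac{-3 - f - f^{2}}{2 f}$ ($r{\left(f \right)} = 7 + \frac{-3 - f - f f}{2 f} = 7 + \frac{-3 - f - f^{2}}{2 f}$)
$T = 0$ ($T = - 5 \left(-4 + 4\right) = \left(-5\right) 0 = 0$)
$T r{\left(11 \right)} 45 = 0 \frac{-3 - 11 + 11 \left(14 - 11\right)}{2 \cdot 11} \cdot 45 = 0 \cdot \frac{1}{2} \cdot \frac{1}{11} \left(-3 - 11 + 11 \left(14 - 11\right)\right) 45 = 0 \cdot \frac{1}{2} \cdot \frac{1}{11} \left(-3 - 11 + 11 \cdot 3\right) 45 = 0 \cdot \frac{1}{2} \cdot \frac{1}{11} \left(-3 - 11 + 33\right) 45 = 0 \cdot \frac{1}{2} \cdot \frac{1}{11} \cdot 19 \cdot 45 = 0 \cdot \frac{19}{22} \cdot 45 = 0 \cdot 45 = 0$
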